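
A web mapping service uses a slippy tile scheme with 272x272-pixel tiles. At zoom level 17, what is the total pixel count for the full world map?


tiles per axis = 2^17 = 131072
total tiles = 131072^2 = 17179869184
pixels per axis = 131072 * 272 = 35651584
total pixels = 35651584^2 = 1271035441709056

1271035441709056 pixels


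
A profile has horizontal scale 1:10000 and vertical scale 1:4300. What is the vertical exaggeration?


VE = horizontal_scale / vertical_scale = 10000 / 4300 ≈ 2.3

2.3x


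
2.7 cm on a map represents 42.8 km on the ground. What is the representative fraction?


ground = 42.8 km = 4280000 cm; RF denominator = ground / map = 4280000 / 2.7 ≈ 1585185; RF = 1:1585185

1:1585185


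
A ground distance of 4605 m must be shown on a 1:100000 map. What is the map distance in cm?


map_cm = 4605 * 100 / 100000 = 4.605 cm ≈ 4.61 cm

4.61 cm


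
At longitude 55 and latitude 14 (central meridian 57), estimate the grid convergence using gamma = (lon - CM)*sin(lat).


gamma = (55 - 57) * sin(14) = -2 * 0.241922 = -0.484 degrees

-0.484 degrees


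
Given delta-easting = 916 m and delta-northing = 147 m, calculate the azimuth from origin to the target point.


az = atan2(916, 147) = 80.9 deg
adjusted to 0-360: 80.9 degrees

80.9 degrees


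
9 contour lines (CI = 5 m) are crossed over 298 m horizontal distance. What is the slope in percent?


elevation change = 9 * 5 = 45 m
slope = 45 / 298 * 100 = 15.1%

15.1%


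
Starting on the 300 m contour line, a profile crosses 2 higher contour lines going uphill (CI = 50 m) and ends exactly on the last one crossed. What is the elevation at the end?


elevation = 300 + 2 * 50 = 400 m

400 m


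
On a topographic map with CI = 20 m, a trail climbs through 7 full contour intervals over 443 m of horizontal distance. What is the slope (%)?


elevation change = 7 * 20 = 140 m
slope = 140 / 443 * 100 = 31.6%

31.6%


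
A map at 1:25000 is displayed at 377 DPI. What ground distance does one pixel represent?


pixel_cm = 2.54 / 377 ≈ 0.006737 cm
ground = pixel_cm * 25000 / 100 = 2.54 * 25000 / (377 * 100) = 63500 / 37700 ≈ 1.68 m

1.68 m


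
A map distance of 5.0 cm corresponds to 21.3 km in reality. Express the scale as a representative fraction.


ground = 21.3 km = 2130000 cm; RF denominator = ground / map = 2130000 / 5.0 = 426000; RF = 1:426000

1:426000


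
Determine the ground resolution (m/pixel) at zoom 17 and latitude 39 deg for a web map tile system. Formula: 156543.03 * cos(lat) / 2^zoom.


res = 156543.03 * cos(39) / 2^17 = 156543.03 * 0.77714596 / 131072 = 0.93 m/pixel

0.93 m/pixel


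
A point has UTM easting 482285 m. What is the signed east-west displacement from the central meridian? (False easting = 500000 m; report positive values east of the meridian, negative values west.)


displacement = 482285 - 500000 = -17715 m

-17715 m


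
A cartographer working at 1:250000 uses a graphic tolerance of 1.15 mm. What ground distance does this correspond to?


ground = 1.15 mm * 250000 / 1000 = 287.5 m

287.5 m


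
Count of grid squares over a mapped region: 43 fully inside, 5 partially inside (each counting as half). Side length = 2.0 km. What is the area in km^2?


effective squares = 43 + 5 * 0.5 = 45.5
area = 45.5 * 4.0 = 182.0 km^2

182.0 km^2


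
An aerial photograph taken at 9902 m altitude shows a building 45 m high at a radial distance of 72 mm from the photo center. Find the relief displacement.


d = h * r / H = 45 * 72 / 9902 = 0.33 mm

0.33 mm


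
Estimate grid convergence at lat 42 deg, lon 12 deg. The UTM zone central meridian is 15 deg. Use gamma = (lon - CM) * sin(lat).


gamma = (12 - 15) * sin(42) = -3 * 0.669131 = -2.007 degrees

-2.007 degrees


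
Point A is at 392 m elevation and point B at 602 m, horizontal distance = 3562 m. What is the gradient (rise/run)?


gradient = (602 - 392) / 3562 = 210 / 3562 = 0.059

0.059


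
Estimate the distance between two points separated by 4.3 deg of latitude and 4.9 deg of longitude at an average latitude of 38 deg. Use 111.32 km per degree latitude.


dlat_km = 4.3 * 111.32 = 478.676
dlon_km = 4.9 * 111.32 * cos(38) ≈ 429.835
dist = sqrt(478.676^2 + 429.835^2) ≈ 643.3 km

643.3 km


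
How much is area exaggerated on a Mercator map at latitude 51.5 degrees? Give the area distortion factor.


area_distortion = 1/cos^2(51.5) = 2.58

2.58


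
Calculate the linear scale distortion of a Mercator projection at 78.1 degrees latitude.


SF = 1 / cos(78.1) = 1 / 0.206204 = 4.85

4.85


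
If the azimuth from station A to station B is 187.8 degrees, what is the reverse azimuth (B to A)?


back azimuth = (187.8 + 180) mod 360 = 7.8 degrees

7.8 degrees


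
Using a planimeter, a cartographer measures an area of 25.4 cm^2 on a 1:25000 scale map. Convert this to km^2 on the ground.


ground_area = 25.4 * (25000/100)^2 = 1587500.0 m^2 = 1.5875 km^2 ≈ 1.588 km^2

1.588 km^2


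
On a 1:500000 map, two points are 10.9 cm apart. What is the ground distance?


ground = 10.9 cm * 500000 / 100 = 54500.0 m = 54.5 km

54.5 km


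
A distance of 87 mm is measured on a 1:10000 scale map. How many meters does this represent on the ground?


ground = 87 mm * 10000 / 1000 = 870.0 m

870.0 m


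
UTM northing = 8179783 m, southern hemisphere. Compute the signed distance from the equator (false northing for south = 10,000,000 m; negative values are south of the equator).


For southern: actual = 8179783 - 10000000 = -1820217 m

-1820217 m


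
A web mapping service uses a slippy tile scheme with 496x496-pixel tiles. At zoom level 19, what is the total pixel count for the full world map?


tiles per axis = 2^19 = 524288
total tiles = 524288^2 = 274877906944
pixels per axis = 524288 * 496 = 260046848
total pixels = 260046848^2 = 67624363154735104

67624363154735104 pixels


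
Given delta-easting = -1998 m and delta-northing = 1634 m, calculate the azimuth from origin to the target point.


az = atan2(-1998, 1634) = -50.7 deg
adjusted to 0-360: 309.3 degrees

309.3 degrees


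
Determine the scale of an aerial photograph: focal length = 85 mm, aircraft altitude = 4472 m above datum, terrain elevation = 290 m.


scale = f / (H - h) = 85 mm / 4182 m = 85 / 4182000 = 1:49200

1:49200


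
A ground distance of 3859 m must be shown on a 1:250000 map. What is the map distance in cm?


map_cm = 3859 * 100 / 250000 = 1.5436 cm ≈ 1.54 cm

1.54 cm


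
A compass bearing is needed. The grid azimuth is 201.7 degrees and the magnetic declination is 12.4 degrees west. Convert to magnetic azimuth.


magnetic azimuth = grid azimuth - declination (east +ve)
mag_az = 201.7 - -12.4 = 214.1 degrees

214.1 degrees


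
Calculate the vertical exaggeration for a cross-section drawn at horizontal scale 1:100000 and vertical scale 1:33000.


VE = horizontal_scale / vertical_scale = 100000 / 33000 ≈ 3.0

3.0x


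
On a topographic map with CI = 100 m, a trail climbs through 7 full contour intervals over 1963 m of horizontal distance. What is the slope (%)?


elevation change = 7 * 100 = 700 m
slope = 700 / 1963 * 100 = 35.7%

35.7%


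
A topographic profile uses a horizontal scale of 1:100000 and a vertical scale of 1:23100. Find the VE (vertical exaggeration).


VE = horizontal_scale / vertical_scale = 100000 / 23100 ≈ 4.3

4.3x


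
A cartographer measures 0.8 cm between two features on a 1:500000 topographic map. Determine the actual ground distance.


ground = 0.8 cm * 500000 / 100 = 4000.0 m = 4.0 km

4.0 km


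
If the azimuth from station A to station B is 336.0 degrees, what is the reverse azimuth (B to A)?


back azimuth = (336.0 + 180) mod 360 = 156.0 degrees

156.0 degrees


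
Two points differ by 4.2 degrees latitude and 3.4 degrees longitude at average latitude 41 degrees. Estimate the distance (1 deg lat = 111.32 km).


dlat_km = 4.2 * 111.32 = 467.544
dlon_km = 3.4 * 111.32 * cos(41) ≈ 285.649
dist = sqrt(467.544^2 + 285.649^2) ≈ 547.9 km

547.9 km


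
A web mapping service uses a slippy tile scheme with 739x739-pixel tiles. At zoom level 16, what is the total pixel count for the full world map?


tiles per axis = 2^16 = 65536
total tiles = 65536^2 = 4294967296
pixels per axis = 65536 * 739 = 48431104
total pixels = 48431104^2 = 2345571834658816

2345571834658816 pixels


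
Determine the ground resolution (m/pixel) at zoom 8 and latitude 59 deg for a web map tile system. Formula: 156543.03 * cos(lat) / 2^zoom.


res = 156543.03 * cos(59) / 2^8 = 156543.03 * 0.51503807 / 256 = 314.94 m/pixel

314.94 m/pixel


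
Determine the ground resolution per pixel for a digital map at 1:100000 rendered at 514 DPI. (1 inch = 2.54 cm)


pixel_cm = 2.54 / 514 ≈ 0.004942 cm
ground = pixel_cm * 100000 / 100 = 2.54 * 100000 / (514 * 100) = 254000 / 51400 ≈ 4.94 m

4.94 m


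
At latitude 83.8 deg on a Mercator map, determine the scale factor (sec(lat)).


SF = 1 / cos(83.8) = 1 / 0.107999 = 9.259

9.259


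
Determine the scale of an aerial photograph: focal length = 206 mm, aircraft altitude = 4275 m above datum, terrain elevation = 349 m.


scale = f / (H - h) = 206 mm / 3926 m = 206 / 3926000 = 1:19058

1:19058


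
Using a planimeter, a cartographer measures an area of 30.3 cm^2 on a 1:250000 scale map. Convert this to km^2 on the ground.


ground_area = 30.3 * (250000/100)^2 = 189375000.0 m^2 = 189.375 km^2

189.375 km^2


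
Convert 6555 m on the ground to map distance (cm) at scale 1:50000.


map_cm = 6555 * 100 / 50000 = 13.11 cm

13.11 cm


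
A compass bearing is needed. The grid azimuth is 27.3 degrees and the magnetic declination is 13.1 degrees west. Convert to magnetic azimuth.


magnetic azimuth = grid azimuth - declination (east +ve)
mag_az = 27.3 - -13.1 = 40.4 degrees

40.4 degrees


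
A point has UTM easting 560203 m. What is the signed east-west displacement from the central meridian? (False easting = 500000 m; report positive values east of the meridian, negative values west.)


displacement = 560203 - 500000 = 60203 m

60203 m


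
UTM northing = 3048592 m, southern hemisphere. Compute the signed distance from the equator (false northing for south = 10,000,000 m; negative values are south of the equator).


For southern: actual = 3048592 - 10000000 = -6951408 m

-6951408 m


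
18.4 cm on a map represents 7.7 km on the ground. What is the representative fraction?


ground = 7.7 km = 770000 cm; RF denominator = ground / map = 770000 / 18.4 ≈ 41848; RF = 1:41848

1:41848


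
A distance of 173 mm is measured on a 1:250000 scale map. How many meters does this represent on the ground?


ground = 173 mm * 250000 / 1000 = 43250.0 m

43250.0 m


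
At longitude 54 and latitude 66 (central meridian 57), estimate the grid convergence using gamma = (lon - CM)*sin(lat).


gamma = (54 - 57) * sin(66) = -3 * 0.913545 = -2.741 degrees

-2.741 degrees


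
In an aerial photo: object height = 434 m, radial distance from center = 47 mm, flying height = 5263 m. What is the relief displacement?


d = h * r / H = 434 * 47 / 5263 = 3.88 mm

3.88 mm


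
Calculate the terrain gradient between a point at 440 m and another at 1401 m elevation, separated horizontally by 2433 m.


gradient = (1401 - 440) / 2433 = 961 / 2433 = 0.395

0.395


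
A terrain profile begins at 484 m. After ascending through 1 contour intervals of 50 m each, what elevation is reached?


elevation = 484 + 1 * 50 = 534 m

534 m


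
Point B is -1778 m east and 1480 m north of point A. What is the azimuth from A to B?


az = atan2(-1778, 1480) = -50.2 deg
adjusted to 0-360: 309.8 degrees

309.8 degrees


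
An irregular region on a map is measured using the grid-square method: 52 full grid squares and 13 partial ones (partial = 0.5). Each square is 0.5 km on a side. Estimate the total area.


effective squares = 52 + 13 * 0.5 = 58.5
area = 58.5 * 0.25 = 14.625 km^2

14.625 km^2


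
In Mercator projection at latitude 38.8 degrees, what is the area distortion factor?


area_distortion = 1/cos^2(38.8) = 1.646

1.646


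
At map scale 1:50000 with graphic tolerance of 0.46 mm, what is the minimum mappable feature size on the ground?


ground = 0.46 mm * 50000 / 1000 = 23.0 m

23.0 m


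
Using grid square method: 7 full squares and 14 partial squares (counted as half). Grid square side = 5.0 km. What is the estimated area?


effective squares = 7 + 14 * 0.5 = 14.0
area = 14.0 * 25.0 = 350.0 km^2

350.0 km^2


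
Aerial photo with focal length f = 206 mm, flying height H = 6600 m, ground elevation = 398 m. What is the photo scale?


scale = f / (H - h) = 206 mm / 6202 m = 206 / 6202000 = 1:30107

1:30107


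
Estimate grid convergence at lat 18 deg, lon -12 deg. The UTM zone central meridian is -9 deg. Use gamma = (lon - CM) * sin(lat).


gamma = (-12 - -9) * sin(18) = -3 * 0.309017 = -0.927 degrees

-0.927 degrees


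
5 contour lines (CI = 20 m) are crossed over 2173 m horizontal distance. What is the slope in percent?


elevation change = 5 * 20 = 100 m
slope = 100 / 2173 * 100 = 4.6%

4.6%


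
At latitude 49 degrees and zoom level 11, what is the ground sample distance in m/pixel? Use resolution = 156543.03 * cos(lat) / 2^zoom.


res = 156543.03 * cos(49) / 2^11 = 156543.03 * 0.65605903 / 2048 = 50.15 m/pixel

50.15 m/pixel


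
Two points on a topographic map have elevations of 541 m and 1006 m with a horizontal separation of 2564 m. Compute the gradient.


gradient = (1006 - 541) / 2564 = 465 / 2564 = 0.1814

0.1814


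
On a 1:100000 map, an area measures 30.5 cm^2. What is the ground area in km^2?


ground_area = 30.5 * (100000/100)^2 = 30500000.0 m^2 = 30.5 km^2

30.5 km^2


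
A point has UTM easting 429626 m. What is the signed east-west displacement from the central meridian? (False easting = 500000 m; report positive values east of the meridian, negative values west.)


displacement = 429626 - 500000 = -70374 m

-70374 m


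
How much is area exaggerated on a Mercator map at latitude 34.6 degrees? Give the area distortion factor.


area_distortion = 1/cos^2(34.6) = 1.476

1.476


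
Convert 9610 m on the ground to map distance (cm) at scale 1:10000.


map_cm = 9610 * 100 / 10000 = 96.1 cm

96.1 cm


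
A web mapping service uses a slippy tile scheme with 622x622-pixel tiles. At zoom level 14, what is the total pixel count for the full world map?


tiles per axis = 2^14 = 16384
total tiles = 16384^2 = 268435456
pixels per axis = 16384 * 622 = 10190848
total pixels = 10190848^2 = 103853382959104

103853382959104 pixels


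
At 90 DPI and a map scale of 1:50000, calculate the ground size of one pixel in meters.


pixel_cm = 2.54 / 90 ≈ 0.028222 cm
ground = pixel_cm * 50000 / 100 = 2.54 * 50000 / (90 * 100) = 127000 / 9000 ≈ 14.11 m

14.11 m


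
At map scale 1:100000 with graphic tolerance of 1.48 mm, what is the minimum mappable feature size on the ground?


ground = 1.48 mm * 100000 / 1000 = 148.0 m

148.0 m


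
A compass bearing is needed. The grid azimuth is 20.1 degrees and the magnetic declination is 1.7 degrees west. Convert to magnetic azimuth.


magnetic azimuth = grid azimuth - declination (east +ve)
mag_az = 20.1 - -1.7 = 21.8 degrees

21.8 degrees


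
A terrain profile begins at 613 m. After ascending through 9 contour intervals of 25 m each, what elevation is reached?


elevation = 613 + 9 * 25 = 838 m

838 m


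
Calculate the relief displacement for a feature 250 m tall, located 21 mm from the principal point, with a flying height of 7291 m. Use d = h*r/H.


d = h * r / H = 250 * 21 / 7291 = 0.72 mm

0.72 mm


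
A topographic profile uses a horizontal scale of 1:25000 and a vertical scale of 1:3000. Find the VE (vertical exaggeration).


VE = horizontal_scale / vertical_scale = 25000 / 3000 ≈ 8.3

8.3x


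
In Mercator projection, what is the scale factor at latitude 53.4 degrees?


SF = 1 / cos(53.4) = 1 / 0.596225 = 1.677

1.677


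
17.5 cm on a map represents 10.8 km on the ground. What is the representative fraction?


ground = 10.8 km = 1080000 cm; RF denominator = ground / map = 1080000 / 17.5 ≈ 61714; RF = 1:61714

1:61714


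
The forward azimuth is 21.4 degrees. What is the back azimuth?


back azimuth = (21.4 + 180) mod 360 = 201.4 degrees

201.4 degrees


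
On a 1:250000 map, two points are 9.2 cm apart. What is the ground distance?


ground = 9.2 cm * 250000 / 100 = 23000.0 m = 23.0 km

23.0 km


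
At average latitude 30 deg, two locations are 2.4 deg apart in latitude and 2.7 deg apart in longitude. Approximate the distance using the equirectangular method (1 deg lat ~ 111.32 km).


dlat_km = 2.4 * 111.32 = 267.168
dlon_km = 2.7 * 111.32 * cos(30) ≈ 260.296
dist = sqrt(267.168^2 + 260.296^2) ≈ 373.0 km

373.0 km


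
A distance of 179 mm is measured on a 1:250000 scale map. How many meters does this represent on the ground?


ground = 179 mm * 250000 / 1000 = 44750.0 m

44750.0 m


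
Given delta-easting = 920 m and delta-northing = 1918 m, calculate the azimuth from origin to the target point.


az = atan2(920, 1918) = 25.6 deg
adjusted to 0-360: 25.6 degrees

25.6 degrees


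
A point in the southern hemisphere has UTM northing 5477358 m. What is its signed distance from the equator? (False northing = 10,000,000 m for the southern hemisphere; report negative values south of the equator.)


For southern: actual = 5477358 - 10000000 = -4522642 m

-4522642 m


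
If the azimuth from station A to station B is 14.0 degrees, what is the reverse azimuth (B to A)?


back azimuth = (14.0 + 180) mod 360 = 194.0 degrees

194.0 degrees


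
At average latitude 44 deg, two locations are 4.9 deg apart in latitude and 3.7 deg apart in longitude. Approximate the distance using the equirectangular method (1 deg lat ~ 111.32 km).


dlat_km = 4.9 * 111.32 = 545.468
dlon_km = 3.7 * 111.32 * cos(44) ≈ 296.285
dist = sqrt(545.468^2 + 296.285^2) ≈ 620.7 km

620.7 km


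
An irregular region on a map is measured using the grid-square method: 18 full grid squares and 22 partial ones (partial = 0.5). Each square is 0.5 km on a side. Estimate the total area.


effective squares = 18 + 22 * 0.5 = 29.0
area = 29.0 * 0.25 = 7.25 km^2

7.25 km^2


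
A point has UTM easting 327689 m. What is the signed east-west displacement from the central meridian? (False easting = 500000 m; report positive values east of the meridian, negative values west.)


displacement = 327689 - 500000 = -172311 m

-172311 m


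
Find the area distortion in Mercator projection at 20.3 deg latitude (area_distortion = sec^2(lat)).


area_distortion = 1/cos^2(20.3) = 1.137

1.137


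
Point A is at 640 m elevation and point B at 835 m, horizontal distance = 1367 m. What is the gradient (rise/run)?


gradient = (835 - 640) / 1367 = 195 / 1367 = 0.1426

0.1426


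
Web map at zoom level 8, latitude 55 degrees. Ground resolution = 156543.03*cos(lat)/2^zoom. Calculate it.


res = 156543.03 * cos(55) / 2^8 = 156543.03 * 0.57357644 / 256 = 350.74 m/pixel

350.74 m/pixel


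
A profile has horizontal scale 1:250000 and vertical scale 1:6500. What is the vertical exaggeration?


VE = horizontal_scale / vertical_scale = 250000 / 6500 ≈ 38.5

38.5x


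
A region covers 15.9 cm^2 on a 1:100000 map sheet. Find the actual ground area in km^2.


ground_area = 15.9 * (100000/100)^2 = 15900000.0 m^2 = 15.9 km^2

15.9 km^2


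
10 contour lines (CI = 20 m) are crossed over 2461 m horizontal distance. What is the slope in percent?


elevation change = 10 * 20 = 200 m
slope = 200 / 2461 * 100 = 8.1%

8.1%


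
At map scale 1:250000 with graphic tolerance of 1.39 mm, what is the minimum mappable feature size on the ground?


ground = 1.39 mm * 250000 / 1000 = 347.5 m

347.5 m


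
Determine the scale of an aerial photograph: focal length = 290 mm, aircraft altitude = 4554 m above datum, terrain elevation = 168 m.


scale = f / (H - h) = 290 mm / 4386 m = 290 / 4386000 = 1:15124

1:15124


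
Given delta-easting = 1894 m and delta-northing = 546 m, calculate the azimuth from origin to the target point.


az = atan2(1894, 546) = 73.9 deg
adjusted to 0-360: 73.9 degrees

73.9 degrees


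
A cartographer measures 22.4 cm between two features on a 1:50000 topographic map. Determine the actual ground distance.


ground = 22.4 cm * 50000 / 100 = 11200.0 m = 11.2 km

11.2 km


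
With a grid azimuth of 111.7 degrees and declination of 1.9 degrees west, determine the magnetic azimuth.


magnetic azimuth = grid azimuth - declination (east +ve)
mag_az = 111.7 - -1.9 = 113.6 degrees

113.6 degrees


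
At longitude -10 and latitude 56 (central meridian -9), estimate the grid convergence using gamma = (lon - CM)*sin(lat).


gamma = (-10 - -9) * sin(56) = -1 * 0.829038 = -0.829 degrees

-0.829 degrees


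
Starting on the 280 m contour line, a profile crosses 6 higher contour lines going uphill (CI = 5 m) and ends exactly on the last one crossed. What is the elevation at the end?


elevation = 280 + 6 * 5 = 310 m

310 m


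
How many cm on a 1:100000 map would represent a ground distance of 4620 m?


map_cm = 4620 * 100 / 100000 = 4.62 cm

4.62 cm


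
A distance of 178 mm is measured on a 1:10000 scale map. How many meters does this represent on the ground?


ground = 178 mm * 10000 / 1000 = 1780.0 m

1780.0 m


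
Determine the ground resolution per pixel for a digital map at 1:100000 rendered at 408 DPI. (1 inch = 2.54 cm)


pixel_cm = 2.54 / 408 ≈ 0.006225 cm
ground = pixel_cm * 100000 / 100 = 2.54 * 100000 / (408 * 100) = 254000 / 40800 ≈ 6.23 m

6.23 m


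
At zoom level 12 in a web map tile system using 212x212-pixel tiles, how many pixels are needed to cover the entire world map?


tiles per axis = 2^12 = 4096
total tiles = 4096^2 = 16777216
pixels per axis = 4096 * 212 = 868352
total pixels = 868352^2 = 754035195904

754035195904 pixels


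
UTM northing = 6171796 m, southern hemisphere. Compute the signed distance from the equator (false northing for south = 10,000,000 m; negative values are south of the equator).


For southern: actual = 6171796 - 10000000 = -3828204 m

-3828204 m


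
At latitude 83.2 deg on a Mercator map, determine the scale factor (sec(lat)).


SF = 1 / cos(83.2) = 1 / 0.118404 = 8.446

8.446


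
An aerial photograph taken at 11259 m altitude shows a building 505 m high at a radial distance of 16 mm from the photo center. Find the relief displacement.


d = h * r / H = 505 * 16 / 11259 = 0.72 mm

0.72 mm


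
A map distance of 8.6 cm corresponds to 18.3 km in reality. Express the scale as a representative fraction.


ground = 18.3 km = 1830000 cm; RF denominator = ground / map = 1830000 / 8.6 ≈ 212791; RF = 1:212791

1:212791


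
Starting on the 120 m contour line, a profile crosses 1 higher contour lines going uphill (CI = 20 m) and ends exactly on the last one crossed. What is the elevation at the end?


elevation = 120 + 1 * 20 = 140 m

140 m


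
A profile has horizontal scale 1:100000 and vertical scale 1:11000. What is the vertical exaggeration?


VE = horizontal_scale / vertical_scale = 100000 / 11000 ≈ 9.1

9.1x


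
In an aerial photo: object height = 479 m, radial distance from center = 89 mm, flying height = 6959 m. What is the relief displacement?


d = h * r / H = 479 * 89 / 6959 = 6.13 mm

6.13 mm


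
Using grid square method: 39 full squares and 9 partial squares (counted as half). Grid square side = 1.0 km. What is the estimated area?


effective squares = 39 + 9 * 0.5 = 43.5
area = 43.5 * 1.0 = 43.5 km^2

43.5 km^2


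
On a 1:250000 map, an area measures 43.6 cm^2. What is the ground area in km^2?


ground_area = 43.6 * (250000/100)^2 = 272500000.0 m^2 = 272.5 km^2

272.5 km^2


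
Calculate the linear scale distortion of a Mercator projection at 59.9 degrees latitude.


SF = 1 / cos(59.9) = 1 / 0.501511 = 1.994

1.994


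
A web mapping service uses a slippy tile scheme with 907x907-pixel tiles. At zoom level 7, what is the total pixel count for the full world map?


tiles per axis = 2^7 = 128
total tiles = 128^2 = 16384
pixels per axis = 128 * 907 = 116096
total pixels = 116096^2 = 13478281216

13478281216 pixels


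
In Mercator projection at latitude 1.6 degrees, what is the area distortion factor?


area_distortion = 1/cos^2(1.6) = 1.001

1.001


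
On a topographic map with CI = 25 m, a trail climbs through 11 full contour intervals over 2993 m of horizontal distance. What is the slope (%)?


elevation change = 11 * 25 = 275 m
slope = 275 / 2993 * 100 = 9.2%

9.2%


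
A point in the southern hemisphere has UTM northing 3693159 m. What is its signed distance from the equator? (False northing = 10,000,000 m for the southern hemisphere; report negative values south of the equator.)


For southern: actual = 3693159 - 10000000 = -6306841 m

-6306841 m


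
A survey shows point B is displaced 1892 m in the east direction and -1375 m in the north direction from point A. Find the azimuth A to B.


az = atan2(1892, -1375) = 126.0 deg
adjusted to 0-360: 126.0 degrees

126.0 degrees


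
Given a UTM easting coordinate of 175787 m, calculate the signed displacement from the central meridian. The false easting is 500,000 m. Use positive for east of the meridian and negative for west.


displacement = 175787 - 500000 = -324213 m

-324213 m


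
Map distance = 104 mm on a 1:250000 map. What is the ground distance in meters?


ground = 104 mm * 250000 / 1000 = 26000.0 m

26000.0 m


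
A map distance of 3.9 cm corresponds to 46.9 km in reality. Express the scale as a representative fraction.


ground = 46.9 km = 4690000 cm; RF denominator = ground / map = 4690000 / 3.9 ≈ 1202564; RF = 1:1202564

1:1202564


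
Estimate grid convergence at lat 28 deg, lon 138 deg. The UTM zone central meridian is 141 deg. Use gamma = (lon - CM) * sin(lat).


gamma = (138 - 141) * sin(28) = -3 * 0.469472 = -1.408 degrees

-1.408 degrees


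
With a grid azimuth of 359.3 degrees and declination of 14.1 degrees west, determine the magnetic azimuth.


magnetic azimuth = grid azimuth - declination (east +ve)
mag_az = 359.3 - -14.1 = 13.4 degrees

13.4 degrees


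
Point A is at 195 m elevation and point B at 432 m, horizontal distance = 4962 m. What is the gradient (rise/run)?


gradient = (432 - 195) / 4962 = 237 / 4962 = 0.0478

0.0478


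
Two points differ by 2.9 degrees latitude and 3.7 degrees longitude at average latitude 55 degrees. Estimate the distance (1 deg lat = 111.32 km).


dlat_km = 2.9 * 111.32 = 322.828
dlon_km = 3.7 * 111.32 * cos(55) ≈ 236.247
dist = sqrt(322.828^2 + 236.247^2) ≈ 400.0 km

400.0 km


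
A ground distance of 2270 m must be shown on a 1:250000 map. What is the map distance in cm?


map_cm = 2270 * 100 / 250000 = 0.908 cm ≈ 0.91 cm

0.91 cm


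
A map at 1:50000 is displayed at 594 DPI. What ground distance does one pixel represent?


pixel_cm = 2.54 / 594 ≈ 0.004276 cm
ground = pixel_cm * 50000 / 100 = 2.54 * 50000 / (594 * 100) = 127000 / 59400 ≈ 2.14 m

2.14 m


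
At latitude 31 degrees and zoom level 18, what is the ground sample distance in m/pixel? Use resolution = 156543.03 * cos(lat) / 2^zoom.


res = 156543.03 * cos(31) / 2^18 = 156543.03 * 0.8571673 / 262144 = 0.51 m/pixel

0.51 m/pixel


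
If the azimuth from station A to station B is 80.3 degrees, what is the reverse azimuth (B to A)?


back azimuth = (80.3 + 180) mod 360 = 260.3 degrees

260.3 degrees


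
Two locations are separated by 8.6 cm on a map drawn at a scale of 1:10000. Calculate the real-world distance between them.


ground = 8.6 cm * 10000 / 100 = 860.0 m

860.0 m


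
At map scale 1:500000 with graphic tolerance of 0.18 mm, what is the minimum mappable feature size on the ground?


ground = 0.18 mm * 500000 / 1000 = 90.0 m

90.0 m


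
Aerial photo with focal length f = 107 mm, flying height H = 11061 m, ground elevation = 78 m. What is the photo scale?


scale = f / (H - h) = 107 mm / 10983 m = 107 / 10983000 = 1:102645

1:102645


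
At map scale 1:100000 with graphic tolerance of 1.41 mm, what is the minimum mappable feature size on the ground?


ground = 1.41 mm * 100000 / 1000 = 141.0 m

141.0 m


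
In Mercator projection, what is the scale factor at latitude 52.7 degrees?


SF = 1 / cos(52.7) = 1 / 0.605988 = 1.65

1.65


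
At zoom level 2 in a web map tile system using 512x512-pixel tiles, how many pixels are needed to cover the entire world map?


tiles per axis = 2^2 = 4
total tiles = 4^2 = 16
pixels per axis = 4 * 512 = 2048
total pixels = 2048^2 = 4194304

4194304 pixels


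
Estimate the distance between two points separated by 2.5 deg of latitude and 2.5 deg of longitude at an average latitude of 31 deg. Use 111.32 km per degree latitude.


dlat_km = 2.5 * 111.32 = 278.3
dlon_km = 2.5 * 111.32 * cos(31) ≈ 238.55
dist = sqrt(278.3^2 + 238.55^2) ≈ 366.5 km

366.5 km


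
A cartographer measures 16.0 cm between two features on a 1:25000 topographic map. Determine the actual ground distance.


ground = 16.0 cm * 25000 / 100 = 4000.0 m = 4.0 km

4.0 km


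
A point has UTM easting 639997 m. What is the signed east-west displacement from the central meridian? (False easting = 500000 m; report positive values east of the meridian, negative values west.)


displacement = 639997 - 500000 = 139997 m

139997 m


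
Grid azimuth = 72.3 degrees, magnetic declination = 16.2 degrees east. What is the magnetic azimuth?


magnetic azimuth = grid azimuth - declination (east +ve)
mag_az = 72.3 - 16.2 = 56.1 degrees

56.1 degrees


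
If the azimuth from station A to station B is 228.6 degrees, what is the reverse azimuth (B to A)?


back azimuth = (228.6 + 180) mod 360 = 48.6 degrees

48.6 degrees


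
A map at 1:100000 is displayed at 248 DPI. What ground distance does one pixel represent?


pixel_cm = 2.54 / 248 ≈ 0.010242 cm
ground = pixel_cm * 100000 / 100 = 2.54 * 100000 / (248 * 100) = 254000 / 24800 ≈ 10.24 m

10.24 m


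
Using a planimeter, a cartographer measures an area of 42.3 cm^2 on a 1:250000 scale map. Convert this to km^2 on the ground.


ground_area = 42.3 * (250000/100)^2 = 264375000.0 m^2 = 264.375 km^2

264.375 km^2


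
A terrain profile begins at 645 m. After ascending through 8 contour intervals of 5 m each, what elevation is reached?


elevation = 645 + 8 * 5 = 685 m

685 m


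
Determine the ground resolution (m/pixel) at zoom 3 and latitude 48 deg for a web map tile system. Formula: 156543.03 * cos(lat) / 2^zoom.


res = 156543.03 * cos(48) / 2^3 = 156543.03 * 0.66913061 / 8 = 13093.47 m/pixel

13093.47 m/pixel


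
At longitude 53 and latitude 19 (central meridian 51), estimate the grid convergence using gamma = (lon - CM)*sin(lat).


gamma = (53 - 51) * sin(19) = 2 * 0.325568 = 0.651 degrees

0.651 degrees


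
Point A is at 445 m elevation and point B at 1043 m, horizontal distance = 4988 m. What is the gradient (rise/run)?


gradient = (1043 - 445) / 4988 = 598 / 4988 = 0.1199

0.1199


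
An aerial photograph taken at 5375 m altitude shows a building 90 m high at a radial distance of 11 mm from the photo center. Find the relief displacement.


d = h * r / H = 90 * 11 / 5375 = 0.18 mm

0.18 mm


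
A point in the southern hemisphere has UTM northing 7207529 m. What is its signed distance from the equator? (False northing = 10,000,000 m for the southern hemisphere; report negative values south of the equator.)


For southern: actual = 7207529 - 10000000 = -2792471 m

-2792471 m


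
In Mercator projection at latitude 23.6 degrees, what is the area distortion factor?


area_distortion = 1/cos^2(23.6) = 1.191

1.191


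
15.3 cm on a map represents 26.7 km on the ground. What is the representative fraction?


ground = 26.7 km = 2670000 cm; RF denominator = ground / map = 2670000 / 15.3 ≈ 174510; RF = 1:174510

1:174510


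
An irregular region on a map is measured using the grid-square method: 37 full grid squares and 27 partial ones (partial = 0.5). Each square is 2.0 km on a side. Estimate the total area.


effective squares = 37 + 27 * 0.5 = 50.5
area = 50.5 * 4.0 = 202.0 km^2

202.0 km^2


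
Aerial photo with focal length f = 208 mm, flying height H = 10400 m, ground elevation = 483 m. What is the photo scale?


scale = f / (H - h) = 208 mm / 9917 m = 208 / 9917000 = 1:47678

1:47678


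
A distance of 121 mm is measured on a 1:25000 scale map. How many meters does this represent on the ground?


ground = 121 mm * 25000 / 1000 = 3025.0 m

3025.0 m


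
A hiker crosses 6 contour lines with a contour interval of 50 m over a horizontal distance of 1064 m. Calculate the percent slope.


elevation change = 6 * 50 = 300 m
slope = 300 / 1064 * 100 = 28.2%

28.2%


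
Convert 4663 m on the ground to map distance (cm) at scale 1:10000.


map_cm = 4663 * 100 / 10000 = 46.63 cm

46.63 cm


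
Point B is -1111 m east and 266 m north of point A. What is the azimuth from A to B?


az = atan2(-1111, 266) = -76.5 deg
adjusted to 0-360: 283.5 degrees

283.5 degrees


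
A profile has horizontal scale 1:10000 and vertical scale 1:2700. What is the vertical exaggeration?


VE = horizontal_scale / vertical_scale = 10000 / 2700 ≈ 3.7

3.7x


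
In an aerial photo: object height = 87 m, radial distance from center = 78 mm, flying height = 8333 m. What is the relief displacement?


d = h * r / H = 87 * 78 / 8333 = 0.81 mm

0.81 mm


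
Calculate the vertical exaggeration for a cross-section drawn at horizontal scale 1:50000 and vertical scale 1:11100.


VE = horizontal_scale / vertical_scale = 50000 / 11100 ≈ 4.5

4.5x


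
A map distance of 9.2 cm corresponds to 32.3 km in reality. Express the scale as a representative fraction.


ground = 32.3 km = 3230000 cm; RF denominator = ground / map = 3230000 / 9.2 ≈ 351087; RF = 1:351087

1:351087


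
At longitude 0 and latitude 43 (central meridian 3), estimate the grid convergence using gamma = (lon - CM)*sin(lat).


gamma = (0 - 3) * sin(43) = -3 * 0.681998 = -2.046 degrees

-2.046 degrees


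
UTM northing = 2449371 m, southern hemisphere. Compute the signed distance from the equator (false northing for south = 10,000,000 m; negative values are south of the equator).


For southern: actual = 2449371 - 10000000 = -7550629 m

-7550629 m


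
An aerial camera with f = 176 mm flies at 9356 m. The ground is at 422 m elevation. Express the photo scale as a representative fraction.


scale = f / (H - h) = 176 mm / 8934 m = 176 / 8934000 = 1:50761

1:50761


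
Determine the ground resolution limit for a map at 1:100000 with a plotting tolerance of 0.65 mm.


ground = 0.65 mm * 100000 / 1000 = 65.0 m

65.0 m


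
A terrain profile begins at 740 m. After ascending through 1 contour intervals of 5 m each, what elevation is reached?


elevation = 740 + 1 * 5 = 745 m

745 m


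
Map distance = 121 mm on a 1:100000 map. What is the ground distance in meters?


ground = 121 mm * 100000 / 1000 = 12100.0 m

12100.0 m


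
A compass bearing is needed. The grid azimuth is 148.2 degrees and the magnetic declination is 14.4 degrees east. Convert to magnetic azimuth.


magnetic azimuth = grid azimuth - declination (east +ve)
mag_az = 148.2 - 14.4 = 133.8 degrees

133.8 degrees


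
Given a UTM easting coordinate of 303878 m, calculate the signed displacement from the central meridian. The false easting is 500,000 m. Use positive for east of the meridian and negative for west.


displacement = 303878 - 500000 = -196122 m

-196122 m


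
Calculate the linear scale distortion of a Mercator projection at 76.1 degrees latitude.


SF = 1 / cos(76.1) = 1 / 0.240228 = 4.163

4.163


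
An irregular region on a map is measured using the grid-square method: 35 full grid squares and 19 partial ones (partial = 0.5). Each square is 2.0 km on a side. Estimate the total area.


effective squares = 35 + 19 * 0.5 = 44.5
area = 44.5 * 4.0 = 178.0 km^2

178.0 km^2


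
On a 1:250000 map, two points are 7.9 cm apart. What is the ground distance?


ground = 7.9 cm * 250000 / 100 = 19750.0 m = 19.75 km

19.75 km


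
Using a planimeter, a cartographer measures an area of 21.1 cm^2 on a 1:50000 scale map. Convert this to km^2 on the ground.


ground_area = 21.1 * (50000/100)^2 = 5275000.0 m^2 = 5.275 km^2

5.275 km^2


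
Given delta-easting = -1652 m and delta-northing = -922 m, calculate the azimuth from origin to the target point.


az = atan2(-1652, -922) = -119.2 deg
adjusted to 0-360: 240.8 degrees

240.8 degrees


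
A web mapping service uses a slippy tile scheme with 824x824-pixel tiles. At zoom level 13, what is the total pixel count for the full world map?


tiles per axis = 2^13 = 8192
total tiles = 8192^2 = 67108864
pixels per axis = 8192 * 824 = 6750208
total pixels = 6750208^2 = 45565308043264

45565308043264 pixels


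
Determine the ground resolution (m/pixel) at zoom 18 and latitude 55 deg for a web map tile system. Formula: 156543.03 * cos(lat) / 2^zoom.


res = 156543.03 * cos(55) / 2^18 = 156543.03 * 0.57357644 / 262144 = 0.34 m/pixel

0.34 m/pixel


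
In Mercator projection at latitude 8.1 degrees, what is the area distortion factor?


area_distortion = 1/cos^2(8.1) = 1.02

1.02


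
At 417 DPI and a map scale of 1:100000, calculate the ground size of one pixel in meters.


pixel_cm = 2.54 / 417 ≈ 0.006091 cm
ground = pixel_cm * 100000 / 100 = 2.54 * 100000 / (417 * 100) = 254000 / 41700 ≈ 6.09 m

6.09 m


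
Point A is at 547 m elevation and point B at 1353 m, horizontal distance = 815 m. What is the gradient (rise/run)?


gradient = (1353 - 547) / 815 = 806 / 815 = 0.989

0.989


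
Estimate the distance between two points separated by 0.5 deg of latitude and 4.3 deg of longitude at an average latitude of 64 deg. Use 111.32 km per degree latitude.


dlat_km = 0.5 * 111.32 = 55.66
dlon_km = 4.3 * 111.32 * cos(64) ≈ 209.838
dist = sqrt(55.66^2 + 209.838^2) ≈ 217.1 km

217.1 km


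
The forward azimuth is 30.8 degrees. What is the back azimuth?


back azimuth = (30.8 + 180) mod 360 = 210.8 degrees

210.8 degrees


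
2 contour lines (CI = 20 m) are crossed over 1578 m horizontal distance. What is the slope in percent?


elevation change = 2 * 20 = 40 m
slope = 40 / 1578 * 100 = 2.5%

2.5%


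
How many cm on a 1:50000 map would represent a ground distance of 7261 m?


map_cm = 7261 * 100 / 50000 = 14.522 cm ≈ 14.52 cm

14.52 cm


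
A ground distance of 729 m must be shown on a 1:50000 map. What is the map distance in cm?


map_cm = 729 * 100 / 50000 = 1.458 cm ≈ 1.46 cm

1.46 cm


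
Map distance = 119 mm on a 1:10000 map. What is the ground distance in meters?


ground = 119 mm * 10000 / 1000 = 1190.0 m

1190.0 m


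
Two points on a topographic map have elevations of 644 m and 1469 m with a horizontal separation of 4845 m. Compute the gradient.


gradient = (1469 - 644) / 4845 = 825 / 4845 = 0.1703

0.1703


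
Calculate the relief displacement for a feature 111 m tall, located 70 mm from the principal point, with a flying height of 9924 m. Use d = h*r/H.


d = h * r / H = 111 * 70 / 9924 = 0.78 mm

0.78 mm
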